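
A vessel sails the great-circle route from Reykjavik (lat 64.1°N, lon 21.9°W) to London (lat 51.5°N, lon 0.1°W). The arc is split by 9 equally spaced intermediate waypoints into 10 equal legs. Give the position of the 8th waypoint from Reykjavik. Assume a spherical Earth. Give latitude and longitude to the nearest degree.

Convert each endpoint to a unit vector on the sphere (x = cos φ cos λ, y = cos φ sin λ, z = sin φ).
The central angle between the endpoints is δ = arccos(p₁·p₂) ≈ 0.296 rad (17.0°).
Interpolate at f = 8/10 with slerp weights a = sin((1−f)δ)/sin δ ≈ 0.203, b = sin(fδ)/sin δ ≈ 0.804.
p = a·p₁ + b·p₂ ≈ (0.583, -0.034, 0.812); φ = arcsin(p_z) ≈ 54.28°, λ = atan2(p_y, p_x) ≈ -3.33°.

≈ lat 54°N, lon 3°W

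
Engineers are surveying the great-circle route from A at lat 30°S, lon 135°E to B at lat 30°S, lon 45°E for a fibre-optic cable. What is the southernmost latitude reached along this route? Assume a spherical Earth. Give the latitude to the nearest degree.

≈ 39°S

The great circle lies in the plane with unit normal n̂ = (p₁ × p₂)/|p₁ × p₂|.
Here n̂_z ≈ -0.775; the vertex latitude is φ_max = arccos|n̂_z| ≈ 39.2°.
Check via Clairaut: cos φ_max = |cos φ₁| · sin C = cos(30.0°)·sin(116.6°) ≈ 0.775, again giving ≈ 39.2°.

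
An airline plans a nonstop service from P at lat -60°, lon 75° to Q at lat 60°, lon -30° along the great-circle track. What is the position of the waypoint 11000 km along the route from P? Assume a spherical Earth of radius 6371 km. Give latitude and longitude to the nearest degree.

Write both endpoints as unit vectors p₁, p₂ with components (cos φ cos λ, cos φ sin λ, sin φ).
The central angle between the endpoints is δ = arccos(p₁·p₂) ≈ 2.523 rad (144.6°). The total great-circle distance is δ·R ≈ 2.523 × 6371 ≈ 16074 km, so the target fraction is f = 11000/16074 ≈ 0.684.
Interpolate at f ≈ 0.684 with slerp weights a = sin((1−f)δ)/sin δ ≈ 1.233, b = sin(fδ)/sin δ ≈ 1.704.
p = a·p₁ + b·p₂ ≈ (0.897, 0.169, 0.408); φ = arcsin(p_z) ≈ 24.06°, λ = atan2(p_y, p_x) ≈ 10.70°.

≈ lat 24°, lon 11°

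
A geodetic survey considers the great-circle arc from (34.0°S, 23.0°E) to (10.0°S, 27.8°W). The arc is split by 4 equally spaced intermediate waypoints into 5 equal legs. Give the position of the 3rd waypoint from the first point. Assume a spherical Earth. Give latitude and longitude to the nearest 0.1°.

From cos δ = sin φ₁ sin φ₂ + cos φ₁ cos φ₂ cos Δλ, the central angle is δ ≈ 0.911 rad (52.2°).
Interpolate at f = 3/5 with slerp weights a = sin((1−f)δ)/sin δ ≈ 0.451, b = sin(fδ)/sin δ ≈ 0.658.
p = a·p₁ + b·p₂ ≈ (0.917, -0.156, -0.366); φ = arcsin(p_z) ≈ -21.50°, λ = atan2(p_y, p_x) ≈ -9.65°.

≈ (21.5°S, 9.7°W)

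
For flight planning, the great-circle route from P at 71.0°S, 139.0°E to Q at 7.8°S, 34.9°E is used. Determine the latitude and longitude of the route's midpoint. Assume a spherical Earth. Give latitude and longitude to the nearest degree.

≈ 48°S, 54°E

Convert each endpoint to a unit vector on the sphere (x = cos φ cos λ, y = cos φ sin λ, z = sin φ).
The central angle between the endpoints is δ = arccos(p₁·p₂) ≈ 1.521 rad (87.1°).
Interpolate at f = 1/2 with slerp weights a = sin((1−f)δ)/sin δ ≈ 0.690, b = sin(fδ)/sin δ ≈ 0.690.
p = a·p₁ + b·p₂ ≈ (0.391, 0.539, -0.746); φ = arcsin(p_z) ≈ -48.26°, λ = atan2(p_y, p_x) ≈ 54.01°.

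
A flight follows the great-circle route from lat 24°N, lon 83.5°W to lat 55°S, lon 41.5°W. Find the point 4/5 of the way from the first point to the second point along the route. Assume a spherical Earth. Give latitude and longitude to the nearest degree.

≈ lat 40°S, lon 55°W

From cos δ = sin φ₁ sin φ₂ + cos φ₁ cos φ₂ cos Δλ, the central angle is δ ≈ 1.515 rad (86.8°).
Interpolate at f = 4/5 with slerp weights a = sin((1−f)δ)/sin δ ≈ 0.299, b = sin(fδ)/sin δ ≈ 0.938.
p = a·p₁ + b·p₂ ≈ (0.434, -0.628, -0.647); φ = arcsin(p_z) ≈ -40.28°, λ = atan2(p_y, p_x) ≈ -55.35°.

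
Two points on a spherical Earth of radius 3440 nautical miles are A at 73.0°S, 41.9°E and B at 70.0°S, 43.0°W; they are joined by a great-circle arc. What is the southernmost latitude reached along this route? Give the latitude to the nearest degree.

≈ 76°S

The great circle lies in the plane with unit normal n̂ = (p₁ × p₂)/|p₁ × p₂|.
Here n̂_z ≈ -0.237; the vertex latitude is φ_max = arccos|n̂_z| ≈ 76.3°.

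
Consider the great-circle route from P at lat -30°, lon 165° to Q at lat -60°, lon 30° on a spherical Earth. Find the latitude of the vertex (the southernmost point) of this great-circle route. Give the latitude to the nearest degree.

≈ -72°

The great circle lies in the plane with unit normal n̂ = (p₁ × p₂)/|p₁ × p₂|.
Here n̂_z ≈ -0.309; the vertex latitude is φ_max = arccos|n̂_z| ≈ 72.0°.
Check via Clairaut: cos φ_max = |cos φ₁| · sin C = cos(30.0°)·sin(159.1°) ≈ 0.309, again giving ≈ 72.0°.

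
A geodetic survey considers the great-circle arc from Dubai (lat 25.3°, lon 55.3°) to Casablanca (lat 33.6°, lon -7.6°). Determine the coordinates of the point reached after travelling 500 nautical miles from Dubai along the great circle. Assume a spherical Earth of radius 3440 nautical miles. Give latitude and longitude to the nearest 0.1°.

Convert each endpoint to a unit vector on the sphere (x = cos φ cos λ, y = cos φ sin λ, z = sin φ).
The central angle between the endpoints is δ = arccos(p₁·p₂) ≈ 0.953 rad (54.6°). The total great-circle distance is δ·R ≈ 0.953 × 3440 ≈ 3277 nmi, so the target fraction is f = 500/3277 ≈ 0.153.
Interpolate at f ≈ 0.153 with slerp weights a = sin((1−f)δ)/sin δ ≈ 0.886, b = sin(fδ)/sin δ ≈ 0.178.
p = a·p₁ + b·p₂ ≈ (0.603, 0.639, 0.477); φ = arcsin(p_z) ≈ 28.50°, λ = atan2(p_y, p_x) ≈ 46.68°.

≈ lat 28.5°, lon 46.7°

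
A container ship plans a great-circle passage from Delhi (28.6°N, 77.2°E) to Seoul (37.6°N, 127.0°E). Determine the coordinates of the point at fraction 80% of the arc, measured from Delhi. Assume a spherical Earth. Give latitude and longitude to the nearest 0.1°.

Write both endpoints as unit vectors p₁, p₂ with components (cos φ cos λ, cos φ sin λ, sin φ).
The central angle between the endpoints is δ = arccos(p₁·p₂) ≈ 0.736 rad (42.2°).
Interpolate at f = 0.80 with slerp weights a = sin((1−f)δ)/sin δ ≈ 0.218, b = sin(fδ)/sin δ ≈ 0.827.
p = a·p₁ + b·p₂ ≈ (-0.352, 0.711, 0.609); φ = arcsin(p_z) ≈ 37.54°, λ = atan2(p_y, p_x) ≈ 116.35°.

≈ 37.5°N, 116.4°E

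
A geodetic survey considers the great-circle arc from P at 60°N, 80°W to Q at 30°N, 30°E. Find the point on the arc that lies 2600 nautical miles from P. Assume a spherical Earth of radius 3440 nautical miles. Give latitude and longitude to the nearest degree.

≈ 54°N, 5°E

Write both endpoints as unit vectors p₁, p₂ with components (cos φ cos λ, cos φ sin λ, sin φ).
The central angle between the endpoints is δ = arccos(p₁·p₂) ≈ 1.282 rad (73.4°). The total great-circle distance is δ·R ≈ 1.282 × 3440 ≈ 4410 nmi, so the target fraction is f = 2600/4410 ≈ 0.590.
Interpolate at f ≈ 0.590 with slerp weights a = sin((1−f)δ)/sin δ ≈ 0.524, b = sin(fδ)/sin δ ≈ 0.716.
p = a·p₁ + b·p₂ ≈ (0.582, 0.052, 0.811); φ = arcsin(p_z) ≈ 54.24°, λ = atan2(p_y, p_x) ≈ 5.09°.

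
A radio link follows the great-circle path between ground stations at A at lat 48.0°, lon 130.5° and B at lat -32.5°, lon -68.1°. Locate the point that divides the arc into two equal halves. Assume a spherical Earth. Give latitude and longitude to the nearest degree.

The haversine formula gives a central angle δ ≈ 2.777 rad (159.1°) between the endpoints.
Interpolate at f = 1/2 with slerp weights a = sin((1−f)δ)/sin δ ≈ 2.756, b = sin(fδ)/sin δ ≈ 2.756.
p = a·p₁ + b·p₂ ≈ (-0.331, -0.754, 0.567); φ = arcsin(p_z) ≈ 34.56°, λ = atan2(p_y, p_x) ≈ -113.67°.

≈ lat 35°, lon -114°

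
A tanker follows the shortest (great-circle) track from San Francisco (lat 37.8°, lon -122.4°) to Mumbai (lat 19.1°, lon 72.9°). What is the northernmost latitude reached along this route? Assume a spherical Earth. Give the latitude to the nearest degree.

The great circle lies in the plane with unit normal n̂ = (p₁ × p₂)/|p₁ × p₂|.
Here n̂_z ≈ -0.231; the vertex latitude is φ_max = arccos|n̂_z| ≈ 76.7°.

≈ 77°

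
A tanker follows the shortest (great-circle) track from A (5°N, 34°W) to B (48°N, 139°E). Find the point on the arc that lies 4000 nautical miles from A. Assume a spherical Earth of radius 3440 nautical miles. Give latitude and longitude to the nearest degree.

Write both endpoints as unit vectors p₁, p₂ with components (cos φ cos λ, cos φ sin λ, sin φ).
The central angle between the endpoints is δ = arccos(p₁·p₂) ≈ 2.210 rad (126.6°). The total great-circle distance is δ·R ≈ 2.210 × 3440 ≈ 7604 nmi, so the target fraction is f = 4000/7604 ≈ 0.526.
Interpolate at f ≈ 0.526 with slerp weights a = sin((1−f)δ)/sin δ ≈ 1.080, b = sin(fδ)/sin δ ≈ 1.144.
p = a·p₁ + b·p₂ ≈ (0.314, -0.099, 0.944); φ = arcsin(p_z) ≈ 70.78°, λ = atan2(p_y, p_x) ≈ -17.54°.

≈ (71°N, 18°W)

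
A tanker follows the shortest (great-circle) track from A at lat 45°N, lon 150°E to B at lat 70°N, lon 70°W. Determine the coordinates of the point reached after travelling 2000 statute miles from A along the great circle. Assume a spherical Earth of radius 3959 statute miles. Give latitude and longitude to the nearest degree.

≈ lat 72°N, lon 173°E

Write both endpoints as unit vectors p₁, p₂ with components (cos φ cos λ, cos φ sin λ, sin φ).
The central angle between the endpoints is δ = arccos(p₁·p₂) ≈ 1.071 rad (61.4°). The total great-circle distance is δ·R ≈ 1.071 × 3959 ≈ 4240 mi, so the target fraction is f = 2000/4240 ≈ 0.472.
Interpolate at f ≈ 0.472 with slerp weights a = sin((1−f)δ)/sin δ ≈ 0.611, b = sin(fδ)/sin δ ≈ 0.551.
p = a·p₁ + b·p₂ ≈ (-0.310, 0.039, 0.950); φ = arcsin(p_z) ≈ 71.82°, λ = atan2(p_y, p_x) ≈ 172.86°.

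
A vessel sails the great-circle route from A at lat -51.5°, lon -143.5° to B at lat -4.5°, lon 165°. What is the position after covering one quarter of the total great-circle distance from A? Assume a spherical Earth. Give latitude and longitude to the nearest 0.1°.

≈ lat -42.1°, lon -162.2°

Convert each endpoint to a unit vector on the sphere (x = cos φ cos λ, y = cos φ sin λ, z = sin φ).
The central angle between the endpoints is δ = arccos(p₁·p₂) ≈ 1.107 rad (63.4°).
Interpolate at f = 1/4 with slerp weights a = sin((1−f)δ)/sin δ ≈ 0.825, b = sin(fδ)/sin δ ≈ 0.305.
p = a·p₁ + b·p₂ ≈ (-0.707, -0.227, -0.670); φ = arcsin(p_z) ≈ -42.05°, λ = atan2(p_y, p_x) ≈ -162.22°.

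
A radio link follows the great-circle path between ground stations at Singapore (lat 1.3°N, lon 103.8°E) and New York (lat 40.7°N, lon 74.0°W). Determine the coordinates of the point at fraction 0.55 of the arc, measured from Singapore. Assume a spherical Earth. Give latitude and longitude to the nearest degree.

≈ lat 77°N, lon 93°E

Write both endpoints as unit vectors p₁, p₂ with components (cos φ cos λ, cos φ sin λ, sin φ).
The central angle between the endpoints is δ = arccos(p₁·p₂) ≈ 2.408 rad (138.0°).
Interpolate at f = 0.55 with slerp weights a = sin((1−f)δ)/sin δ ≈ 1.319, b = sin(fδ)/sin δ ≈ 1.448.
p = a·p₁ + b·p₂ ≈ (-0.012, 0.226, 0.974); φ = arcsin(p_z) ≈ 76.94°, λ = atan2(p_y, p_x) ≈ 93.05°.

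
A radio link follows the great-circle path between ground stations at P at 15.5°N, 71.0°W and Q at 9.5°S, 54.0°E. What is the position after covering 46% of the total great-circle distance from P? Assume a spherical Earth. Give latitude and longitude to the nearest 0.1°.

≈ 7.7°N, 12.2°W

The haversine formula gives a central angle δ ≈ 2.201 rad (126.1°) between the endpoints.
Interpolate at f = 0.46 with slerp weights a = sin((1−f)δ)/sin δ ≈ 1.148, b = sin(fδ)/sin δ ≈ 1.050.
p = a·p₁ + b·p₂ ≈ (0.969, -0.209, 0.134); φ = arcsin(p_z) ≈ 7.68°, λ = atan2(p_y, p_x) ≈ -12.16°.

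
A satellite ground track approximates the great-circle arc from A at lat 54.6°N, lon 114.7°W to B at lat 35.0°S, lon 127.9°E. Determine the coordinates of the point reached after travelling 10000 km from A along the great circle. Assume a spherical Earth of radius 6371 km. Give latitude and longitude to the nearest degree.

≈ lat 1°S, lon 157°E

Write both endpoints as unit vectors p₁, p₂ with components (cos φ cos λ, cos φ sin λ, sin φ).
The central angle between the endpoints is δ = arccos(p₁·p₂) ≈ 2.327 rad (133.3°). The total great-circle distance is δ·R ≈ 2.327 × 6371 ≈ 14823 km, so the target fraction is f = 10000/14823 ≈ 0.675.
Interpolate at f ≈ 0.675 with slerp weights a = sin((1−f)δ)/sin δ ≈ 0.944, b = sin(fδ)/sin δ ≈ 1.374.
p = a·p₁ + b·p₂ ≈ (-0.920, 0.392, -0.019); φ = arcsin(p_z) ≈ -1.08°, λ = atan2(p_y, p_x) ≈ 156.94°.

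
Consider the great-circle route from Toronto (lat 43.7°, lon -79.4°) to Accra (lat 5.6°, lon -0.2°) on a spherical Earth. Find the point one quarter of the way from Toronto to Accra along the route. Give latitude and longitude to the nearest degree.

From cos δ = sin φ₁ sin φ₂ + cos φ₁ cos φ₂ cos Δλ, the central angle is δ ≈ 1.367 rad (78.3°).
Interpolate at f = 1/4 with slerp weights a = sin((1−f)δ)/sin δ ≈ 0.873, b = sin(fδ)/sin δ ≈ 0.342.
p = a·p₁ + b·p₂ ≈ (0.457, -0.622, 0.636); φ = arcsin(p_z) ≈ 39.53°, λ = atan2(p_y, p_x) ≈ -53.69°.

≈ lat 40°, lon -54°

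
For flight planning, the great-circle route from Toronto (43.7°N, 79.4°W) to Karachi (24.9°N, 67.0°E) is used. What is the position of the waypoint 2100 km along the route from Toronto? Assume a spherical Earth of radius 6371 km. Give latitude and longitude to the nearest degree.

Convert each endpoint to a unit vector on the sphere (x = cos φ cos λ, y = cos φ sin λ, z = sin φ).
The central angle between the endpoints is δ = arccos(p₁·p₂) ≈ 1.829 rad (104.8°). The total great-circle distance is δ·R ≈ 1.829 × 6371 ≈ 11652 km, so the target fraction is f = 2100/11652 ≈ 0.180.
Interpolate at f ≈ 0.180 with slerp weights a = sin((1−f)δ)/sin δ ≈ 1.032, b = sin(fδ)/sin δ ≈ 0.335.
p = a·p₁ + b·p₂ ≈ (0.256, -0.454, 0.854); φ = arcsin(p_z) ≈ 58.62°, λ = atan2(p_y, p_x) ≈ -60.58°.

≈ 59°N, 61°W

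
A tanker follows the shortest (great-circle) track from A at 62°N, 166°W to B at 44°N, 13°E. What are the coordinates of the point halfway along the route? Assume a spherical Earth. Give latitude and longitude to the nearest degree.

Convert each endpoint to a unit vector on the sphere (x = cos φ cos λ, y = cos φ sin λ, z = sin φ).
The central angle between the endpoints is δ = arccos(p₁·p₂) ≈ 1.291 rad (74.0°).
Interpolate at f = 1/2 with slerp weights a = sin((1−f)δ)/sin δ ≈ 0.626, b = sin(fδ)/sin δ ≈ 0.626.
p = a·p₁ + b·p₂ ≈ (0.154, 0.030, 0.988); φ = arcsin(p_z) ≈ 80.99°, λ = atan2(p_y, p_x) ≈ 11.12°.

≈ 81°N, 11°E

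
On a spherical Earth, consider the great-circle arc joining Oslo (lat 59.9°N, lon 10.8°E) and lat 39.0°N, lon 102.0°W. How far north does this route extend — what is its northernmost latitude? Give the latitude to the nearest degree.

The great circle lies in the plane with unit normal n̂ = (p₁ × p₂)/|p₁ × p₂|.
Here n̂_z ≈ -0.391; the vertex latitude is φ_max = arccos|n̂_z| ≈ 67.0°.

≈ 67°N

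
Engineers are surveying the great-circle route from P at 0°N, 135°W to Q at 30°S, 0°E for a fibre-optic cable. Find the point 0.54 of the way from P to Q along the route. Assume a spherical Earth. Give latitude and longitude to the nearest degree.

≈ 36°S, 71°W

From cos δ = sin φ₁ sin φ₂ + cos φ₁ cos φ₂ cos Δλ, the central angle is δ ≈ 2.230 rad (127.8°).
Interpolate at f = 0.54 with slerp weights a = sin((1−f)δ)/sin δ ≈ 1.082, b = sin(fδ)/sin δ ≈ 1.181.
p = a·p₁ + b·p₂ ≈ (0.258, -0.765, -0.590); φ = arcsin(p_z) ≈ -36.19°, λ = atan2(p_y, p_x) ≈ -71.37°.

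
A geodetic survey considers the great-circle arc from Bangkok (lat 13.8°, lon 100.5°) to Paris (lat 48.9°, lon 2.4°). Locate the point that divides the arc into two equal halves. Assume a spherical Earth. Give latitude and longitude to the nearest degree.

Convert each endpoint to a unit vector on the sphere (x = cos φ cos λ, y = cos φ sin λ, z = sin φ).
The central angle between the endpoints is δ = arccos(p₁·p₂) ≈ 1.481 rad (84.8°).
Interpolate at f = 1/2 with slerp weights a = sin((1−f)δ)/sin δ ≈ 0.677, b = sin(fδ)/sin δ ≈ 0.677.
p = a·p₁ + b·p₂ ≈ (0.325, 0.665, 0.672); φ = arcsin(p_z) ≈ 42.22°, λ = atan2(p_y, p_x) ≈ 63.97°.

≈ lat 42°, lon 64°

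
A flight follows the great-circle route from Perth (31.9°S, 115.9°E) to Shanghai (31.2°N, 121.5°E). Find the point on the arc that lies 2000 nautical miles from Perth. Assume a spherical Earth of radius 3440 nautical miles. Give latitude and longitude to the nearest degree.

≈ 1°N, 119°E

From cos δ = sin φ₁ sin φ₂ + cos φ₁ cos φ₂ cos Δλ, the central angle is δ ≈ 1.105 rad (63.3°). The total great-circle distance is δ·R ≈ 1.105 × 3440 ≈ 3802 nmi, so the target fraction is f = 2000/3802 ≈ 0.526.
Interpolate at f ≈ 0.526 with slerp weights a = sin((1−f)δ)/sin δ ≈ 0.560, b = sin(fδ)/sin δ ≈ 0.615.
p = a·p₁ + b·p₂ ≈ (-0.482, 0.876, 0.023); φ = arcsin(p_z) ≈ 1.29°, λ = atan2(p_y, p_x) ≈ 118.84°.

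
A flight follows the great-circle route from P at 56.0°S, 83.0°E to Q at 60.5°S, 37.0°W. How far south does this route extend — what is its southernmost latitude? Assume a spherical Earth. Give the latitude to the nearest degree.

≈ 73°S

The great circle lies in the plane with unit normal n̂ = (p₁ × p₂)/|p₁ × p₂|.
Here n̂_z ≈ -0.294; the vertex latitude is φ_max = arccos|n̂_z| ≈ 72.9°.
Check via Clairaut: cos φ_max = |cos φ₁| · sin C = cos(56.0°)·sin(148.3°) ≈ 0.294, again giving ≈ 72.9°.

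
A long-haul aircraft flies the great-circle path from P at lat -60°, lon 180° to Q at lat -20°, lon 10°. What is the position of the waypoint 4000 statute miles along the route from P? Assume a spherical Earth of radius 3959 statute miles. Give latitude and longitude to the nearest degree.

Write both endpoints as unit vectors p₁, p₂ with components (cos φ cos λ, cos φ sin λ, sin φ).
The central angle between the endpoints is δ = arccos(p₁·p₂) ≈ 1.738 rad (99.6°). The total great-circle distance is δ·R ≈ 1.738 × 3959 ≈ 6881 mi, so the target fraction is f = 4000/6881 ≈ 0.581.
Interpolate at f ≈ 0.581 with slerp weights a = sin((1−f)δ)/sin δ ≈ 0.675, b = sin(fδ)/sin δ ≈ 0.859.
p = a·p₁ + b·p₂ ≈ (0.458, 0.140, -0.878); φ = arcsin(p_z) ≈ -61.40°, λ = atan2(p_y, p_x) ≈ 17.03°.

≈ lat -61°, lon 17°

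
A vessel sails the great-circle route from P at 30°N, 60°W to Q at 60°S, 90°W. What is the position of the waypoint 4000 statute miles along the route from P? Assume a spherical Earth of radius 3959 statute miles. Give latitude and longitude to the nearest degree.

≈ 26°S, 74°W

Write both endpoints as unit vectors p₁, p₂ with components (cos φ cos λ, cos φ sin λ, sin φ).
The central angle between the endpoints is δ = arccos(p₁·p₂) ≈ 1.629 rad (93.3°). The total great-circle distance is δ·R ≈ 1.629 × 3959 ≈ 6449 mi, so the target fraction is f = 4000/6449 ≈ 0.620.
Interpolate at f ≈ 0.620 with slerp weights a = sin((1−f)δ)/sin δ ≈ 0.581, b = sin(fδ)/sin δ ≈ 0.848.
p = a·p₁ + b·p₂ ≈ (0.251, -0.860, -0.444); φ = arcsin(p_z) ≈ -26.38°, λ = atan2(p_y, p_x) ≈ -73.70°.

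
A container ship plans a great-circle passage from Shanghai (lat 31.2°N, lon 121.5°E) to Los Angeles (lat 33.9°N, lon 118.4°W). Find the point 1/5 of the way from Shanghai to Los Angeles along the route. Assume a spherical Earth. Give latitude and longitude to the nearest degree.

≈ lat 43°N, lon 140°E

The haversine formula gives a central angle δ ≈ 1.638 rad (93.8°) between the endpoints.
Interpolate at f = 1/5 with slerp weights a = sin((1−f)δ)/sin δ ≈ 0.968, b = sin(fδ)/sin δ ≈ 0.322.
p = a·p₁ + b·p₂ ≈ (-0.560, 0.471, 0.682); φ = arcsin(p_z) ≈ 42.97°, λ = atan2(p_y, p_x) ≈ 139.95°.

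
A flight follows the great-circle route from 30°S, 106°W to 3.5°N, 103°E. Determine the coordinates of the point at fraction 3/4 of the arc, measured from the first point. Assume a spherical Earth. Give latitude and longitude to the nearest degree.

≈ 22°S, 128°E

Convert each endpoint to a unit vector on the sphere (x = cos φ cos λ, y = cos φ sin λ, z = sin φ).
The central angle between the endpoints is δ = arccos(p₁·p₂) ≈ 2.476 rad (141.9°).
Interpolate at f = 3/4 with slerp weights a = sin((1−f)δ)/sin δ ≈ 0.940, b = sin(fδ)/sin δ ≈ 1.554.
p = a·p₁ + b·p₂ ≈ (-0.573, 0.729, -0.375); φ = arcsin(p_z) ≈ -22.02°, λ = atan2(p_y, p_x) ≈ 128.19°.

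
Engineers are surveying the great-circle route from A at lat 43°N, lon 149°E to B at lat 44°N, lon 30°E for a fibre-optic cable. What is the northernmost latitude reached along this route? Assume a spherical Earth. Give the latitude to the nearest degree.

The great circle lies in the plane with unit normal n̂ = (p₁ × p₂)/|p₁ × p₂|.
Here n̂_z ≈ -0.472; the vertex latitude is φ_max = arccos|n̂_z| ≈ 61.9°.
Check via Clairaut: cos φ_max = |cos φ₁| · sin C = cos(43.0°)·sin(40.1°) ≈ 0.472, again giving ≈ 61.9°.

≈ 62°N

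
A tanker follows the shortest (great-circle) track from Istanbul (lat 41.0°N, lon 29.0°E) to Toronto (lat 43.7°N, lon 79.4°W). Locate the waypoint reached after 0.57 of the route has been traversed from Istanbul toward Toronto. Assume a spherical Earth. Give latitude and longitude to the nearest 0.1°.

≈ lat 57.2°N, lon 33.0°W

Write both endpoints as unit vectors p₁, p₂ with components (cos φ cos λ, cos φ sin λ, sin φ).
The central angle between the endpoints is δ = arccos(p₁·p₂) ≈ 1.286 rad (73.7°).
Interpolate at f = 0.57 with slerp weights a = sin((1−f)δ)/sin δ ≈ 0.547, b = sin(fδ)/sin δ ≈ 0.697.
p = a·p₁ + b·p₂ ≈ (0.454, -0.295, 0.841); φ = arcsin(p_z) ≈ 57.21°, λ = atan2(p_y, p_x) ≈ -33.04°.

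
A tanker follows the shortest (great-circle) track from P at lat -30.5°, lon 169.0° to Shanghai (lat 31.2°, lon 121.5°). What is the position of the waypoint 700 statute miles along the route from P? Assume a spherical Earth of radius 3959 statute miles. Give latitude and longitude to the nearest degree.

≈ lat -23°, lon 162°

From cos δ = sin φ₁ sin φ₂ + cos φ₁ cos φ₂ cos Δλ, the central angle is δ ≈ 1.334 rad (76.4°). The total great-circle distance is δ·R ≈ 1.334 × 3959 ≈ 5280 mi, so the target fraction is f = 700/5280 ≈ 0.133.
Interpolate at f ≈ 0.133 with slerp weights a = sin((1−f)δ)/sin δ ≈ 0.942, b = sin(fδ)/sin δ ≈ 0.181.
p = a·p₁ + b·p₂ ≈ (-0.878, 0.287, -0.384); φ = arcsin(p_z) ≈ -22.60°, λ = atan2(p_y, p_x) ≈ 161.90°.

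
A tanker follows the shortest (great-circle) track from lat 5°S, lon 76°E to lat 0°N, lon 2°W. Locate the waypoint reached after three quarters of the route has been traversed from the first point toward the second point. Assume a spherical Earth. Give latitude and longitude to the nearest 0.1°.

≈ lat 1.7°S, lon 17.4°E

The haversine formula gives a central angle δ ≈ 1.362 rad (78.0°) between the endpoints.
Interpolate at f = 3/4 with slerp weights a = sin((1−f)δ)/sin δ ≈ 0.341, b = sin(fδ)/sin δ ≈ 0.872.
p = a·p₁ + b·p₂ ≈ (0.954, 0.300, -0.030); φ = arcsin(p_z) ≈ -1.71°, λ = atan2(p_y, p_x) ≈ 17.44°.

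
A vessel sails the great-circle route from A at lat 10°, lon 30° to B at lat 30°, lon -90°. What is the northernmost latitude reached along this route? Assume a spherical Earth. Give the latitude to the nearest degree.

≈ 38°

The great circle lies in the plane with unit normal n̂ = (p₁ × p₂)/|p₁ × p₂|.
Here n̂_z ≈ -0.785; the vertex latitude is φ_max = arccos|n̂_z| ≈ 38.3°.
Check via Clairaut: cos φ_max = |cos φ₁| · sin C = cos(10.0°)·sin(52.9°) ≈ 0.785, again giving ≈ 38.3°.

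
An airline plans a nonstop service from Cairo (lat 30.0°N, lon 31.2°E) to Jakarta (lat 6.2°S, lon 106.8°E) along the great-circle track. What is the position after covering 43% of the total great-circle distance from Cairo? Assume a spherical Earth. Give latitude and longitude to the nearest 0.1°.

≈ lat 17.6°N, lon 66.9°E

Convert each endpoint to a unit vector on the sphere (x = cos φ cos λ, y = cos φ sin λ, z = sin φ).
The central angle between the endpoints is δ = arccos(p₁·p₂) ≈ 1.410 rad (80.8°).
Interpolate at f = 0.43 with slerp weights a = sin((1−f)δ)/sin δ ≈ 0.729, b = sin(fδ)/sin δ ≈ 0.577.
p = a·p₁ + b·p₂ ≈ (0.374, 0.877, 0.302); φ = arcsin(p_z) ≈ 17.60°, λ = atan2(p_y, p_x) ≈ 66.87°.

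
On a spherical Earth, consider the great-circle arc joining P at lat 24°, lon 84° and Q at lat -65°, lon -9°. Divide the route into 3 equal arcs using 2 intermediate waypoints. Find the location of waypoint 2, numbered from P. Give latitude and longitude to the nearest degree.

≈ lat -43°, lon 47°

From cos δ = sin φ₁ sin φ₂ + cos φ₁ cos φ₂ cos Δλ, the central angle is δ ≈ 1.970 rad (112.9°).
Interpolate at f = 2/3 with slerp weights a = sin((1−f)δ)/sin δ ≈ 0.663, b = sin(fδ)/sin δ ≈ 1.050.
p = a·p₁ + b·p₂ ≈ (0.501, 0.533, -0.682); φ = arcsin(p_z) ≈ -42.98°, λ = atan2(p_y, p_x) ≈ 46.73°.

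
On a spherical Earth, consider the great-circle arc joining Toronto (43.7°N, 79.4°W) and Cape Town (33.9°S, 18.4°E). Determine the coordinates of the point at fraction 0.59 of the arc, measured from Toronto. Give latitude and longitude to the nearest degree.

≈ (0°N, 19°W)

The haversine formula gives a central angle δ ≈ 2.056 rad (117.8°) between the endpoints.
Interpolate at f = 0.59 with slerp weights a = sin((1−f)δ)/sin δ ≈ 0.844, b = sin(fδ)/sin δ ≈ 1.059.
p = a·p₁ + b·p₂ ≈ (0.947, -0.323, -0.007); φ = arcsin(p_z) ≈ -0.43°, λ = atan2(p_y, p_x) ≈ -18.82°.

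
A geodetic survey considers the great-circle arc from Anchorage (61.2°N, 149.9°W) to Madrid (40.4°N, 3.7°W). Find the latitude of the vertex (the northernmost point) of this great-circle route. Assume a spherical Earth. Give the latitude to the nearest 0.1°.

The great circle lies in the plane with unit normal n̂ = (p₁ × p₂)/|p₁ × p₂|.
Here n̂_z ≈ +0.212; the vertex latitude is φ_max = arccos|n̂_z| ≈ 77.8°.

≈ 77.8°N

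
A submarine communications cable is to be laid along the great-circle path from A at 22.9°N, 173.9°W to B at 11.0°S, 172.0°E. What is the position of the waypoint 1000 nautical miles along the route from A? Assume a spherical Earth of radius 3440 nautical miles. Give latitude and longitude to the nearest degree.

From cos δ = sin φ₁ sin φ₂ + cos φ₁ cos φ₂ cos Δλ, the central angle is δ ≈ 0.639 rad (36.6°). The total great-circle distance is δ·R ≈ 0.639 × 3440 ≈ 2198 nmi, so the target fraction is f = 1000/2198 ≈ 0.455.
Interpolate at f ≈ 0.455 with slerp weights a = sin((1−f)δ)/sin δ ≈ 0.572, b = sin(fδ)/sin δ ≈ 0.481.
p = a·p₁ + b·p₂ ≈ (-0.991, 0.010, 0.131); φ = arcsin(p_z) ≈ 7.52°, λ = atan2(p_y, p_x) ≈ 179.44°.

≈ 8°N, 179°E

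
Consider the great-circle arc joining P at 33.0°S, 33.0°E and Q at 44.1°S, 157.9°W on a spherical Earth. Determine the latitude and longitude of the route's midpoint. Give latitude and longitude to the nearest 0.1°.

Write both endpoints as unit vectors p₁, p₂ with components (cos φ cos λ, cos φ sin λ, sin φ).
The central angle between the endpoints is δ = arccos(p₁·p₂) ≈ 1.785 rad (102.3°).
Interpolate at f = 1/2 with slerp weights a = sin((1−f)δ)/sin δ ≈ 0.797, b = sin(fδ)/sin δ ≈ 0.797.
p = a·p₁ + b·p₂ ≈ (0.030, 0.149, -0.988); φ = arcsin(p_z) ≈ -81.27°, λ = atan2(p_y, p_x) ≈ 78.49°.

≈ 81.3°S, 78.5°E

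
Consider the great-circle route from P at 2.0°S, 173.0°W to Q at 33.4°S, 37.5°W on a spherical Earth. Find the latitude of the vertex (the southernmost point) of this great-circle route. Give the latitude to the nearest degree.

The great circle lies in the plane with unit normal n̂ = (p₁ × p₂)/|p₁ × p₂|.
Here n̂_z ≈ +0.715; the vertex latitude is φ_max = arccos|n̂_z| ≈ 44.3°.

≈ 44°S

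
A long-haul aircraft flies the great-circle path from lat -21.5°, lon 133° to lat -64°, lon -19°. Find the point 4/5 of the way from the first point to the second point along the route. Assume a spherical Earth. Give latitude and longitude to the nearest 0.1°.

≈ lat -77.7°, lon 21.4°

Convert each endpoint to a unit vector on the sphere (x = cos φ cos λ, y = cos φ sin λ, z = sin φ).
The central angle between the endpoints is δ = arccos(p₁·p₂) ≈ 1.602 rad (91.8°).
Interpolate at f = 4/5 with slerp weights a = sin((1−f)δ)/sin δ ≈ 0.315, b = sin(fδ)/sin δ ≈ 0.959.
p = a·p₁ + b·p₂ ≈ (0.198, 0.078, -0.977); φ = arcsin(p_z) ≈ -77.75°, λ = atan2(p_y, p_x) ≈ 21.42°.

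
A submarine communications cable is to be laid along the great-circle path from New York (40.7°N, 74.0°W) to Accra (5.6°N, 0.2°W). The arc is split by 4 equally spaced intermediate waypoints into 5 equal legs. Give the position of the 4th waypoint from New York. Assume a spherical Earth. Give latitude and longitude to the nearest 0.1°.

From cos δ = sin φ₁ sin φ₂ + cos φ₁ cos φ₂ cos Δλ, the central angle is δ ≈ 1.293 rad (74.1°).
Interpolate at f = 4/5 with slerp weights a = sin((1−f)δ)/sin δ ≈ 0.266, b = sin(fδ)/sin δ ≈ 0.894.
p = a·p₁ + b·p₂ ≈ (0.945, -0.197, 0.261); φ = arcsin(p_z) ≈ 15.11°, λ = atan2(p_y, p_x) ≈ -11.77°.

≈ (15.1°N, 11.8°W)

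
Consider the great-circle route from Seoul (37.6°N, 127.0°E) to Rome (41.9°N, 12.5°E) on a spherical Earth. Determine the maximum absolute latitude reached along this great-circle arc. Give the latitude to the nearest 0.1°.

The great circle lies in the plane with unit normal n̂ = (p₁ × p₂)/|p₁ × p₂|.
Here n̂_z ≈ -0.544; the vertex latitude is φ_max = arccos|n̂_z| ≈ 57.1°.
Check via Clairaut: cos φ_max = |cos φ₁| · sin C = cos(37.6°)·sin(43.4°) ≈ 0.544, again giving ≈ 57.1°.

≈ 57.1°N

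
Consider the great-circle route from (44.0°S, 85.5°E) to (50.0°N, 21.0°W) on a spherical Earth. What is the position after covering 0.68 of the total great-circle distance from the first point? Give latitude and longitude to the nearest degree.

≈ (24°N, 21°E)

Convert each endpoint to a unit vector on the sphere (x = cos φ cos λ, y = cos φ sin λ, z = sin φ).
The central angle between the endpoints is δ = arccos(p₁·p₂) ≈ 2.296 rad (131.6°).
Interpolate at f = 0.68 with slerp weights a = sin((1−f)δ)/sin δ ≈ 0.896, b = sin(fδ)/sin δ ≈ 1.336.
p = a·p₁ + b·p₂ ≈ (0.853, 0.335, 0.401); φ = arcsin(p_z) ≈ 23.66°, λ = atan2(p_y, p_x) ≈ 21.43°.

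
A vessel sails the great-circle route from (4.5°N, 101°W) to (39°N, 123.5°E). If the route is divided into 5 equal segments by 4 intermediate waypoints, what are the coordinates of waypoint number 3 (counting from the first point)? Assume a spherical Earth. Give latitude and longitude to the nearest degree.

≈ (50°N, 169°W)

Write both endpoints as unit vectors p₁, p₂ with components (cos φ cos λ, cos φ sin λ, sin φ).
The central angle between the endpoints is δ = arccos(p₁·p₂) ≈ 2.098 rad (120.2°).
Interpolate at f = 3/5 with slerp weights a = sin((1−f)δ)/sin δ ≈ 0.861, b = sin(fδ)/sin δ ≈ 1.101.
p = a·p₁ + b·p₂ ≈ (-0.636, -0.129, 0.761); φ = arcsin(p_z) ≈ 49.52°, λ = atan2(p_y, p_x) ≈ -168.54°.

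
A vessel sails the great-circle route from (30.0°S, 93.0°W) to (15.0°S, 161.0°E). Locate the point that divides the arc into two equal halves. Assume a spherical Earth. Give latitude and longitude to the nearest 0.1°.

≈ (34.5°S, 150.1°W)

Write both endpoints as unit vectors p₁, p₂ with components (cos φ cos λ, cos φ sin λ, sin φ).
The central angle between the endpoints is δ = arccos(p₁·p₂) ≈ 1.672 rad (95.8°).
Interpolate at f = 1/2 with slerp weights a = sin((1−f)δ)/sin δ ≈ 0.746, b = sin(fδ)/sin δ ≈ 0.746.
p = a·p₁ + b·p₂ ≈ (-0.715, -0.410, -0.566); φ = arcsin(p_z) ≈ -34.47°, λ = atan2(p_y, p_x) ≈ -150.14°.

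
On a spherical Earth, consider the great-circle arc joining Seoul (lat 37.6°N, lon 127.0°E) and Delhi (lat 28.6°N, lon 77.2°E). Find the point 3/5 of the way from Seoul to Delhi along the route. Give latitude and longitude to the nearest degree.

From cos δ = sin φ₁ sin φ₂ + cos φ₁ cos φ₂ cos Δλ, the central angle is δ ≈ 0.736 rad (42.2°).
Interpolate at f = 3/5 with slerp weights a = sin((1−f)δ)/sin δ ≈ 0.432, b = sin(fδ)/sin δ ≈ 0.637.
p = a·p₁ + b·p₂ ≈ (-0.082, 0.819, 0.568); φ = arcsin(p_z) ≈ 34.64°, λ = atan2(p_y, p_x) ≈ 95.74°.

≈ lat 35°N, lon 96°E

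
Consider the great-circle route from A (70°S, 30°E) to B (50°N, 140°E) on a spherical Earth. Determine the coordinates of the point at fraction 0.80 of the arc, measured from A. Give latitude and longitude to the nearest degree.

≈ (24°N, 124°E)

Convert each endpoint to a unit vector on the sphere (x = cos φ cos λ, y = cos φ sin λ, z = sin φ).
The central angle between the endpoints is δ = arccos(p₁·p₂) ≈ 2.490 rad (142.7°).
Interpolate at f = 0.80 with slerp weights a = sin((1−f)δ)/sin δ ≈ 0.787, b = sin(fδ)/sin δ ≈ 1.505.
p = a·p₁ + b·p₂ ≈ (-0.508, 0.756, 0.413); φ = arcsin(p_z) ≈ 24.37°, λ = atan2(p_y, p_x) ≈ 123.87°.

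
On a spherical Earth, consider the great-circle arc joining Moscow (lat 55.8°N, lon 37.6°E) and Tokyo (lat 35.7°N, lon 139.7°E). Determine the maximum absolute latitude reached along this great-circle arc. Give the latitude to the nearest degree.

≈ 61°N

The great circle lies in the plane with unit normal n̂ = (p₁ × p₂)/|p₁ × p₂|.
Here n̂_z ≈ +0.484; the vertex latitude is φ_max = arccos|n̂_z| ≈ 61.1°.
Check via Clairaut: cos φ_max = |cos φ₁| · sin C = cos(55.8°)·sin(59.4°) ≈ 0.484, again giving ≈ 61.1°.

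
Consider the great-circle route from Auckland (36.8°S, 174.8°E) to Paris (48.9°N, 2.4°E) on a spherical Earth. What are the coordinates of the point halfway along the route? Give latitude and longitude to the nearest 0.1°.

From cos δ = sin φ₁ sin φ₂ + cos φ₁ cos φ₂ cos Δλ, the central angle is δ ≈ 2.909 rad (166.7°).
Interpolate at f = 1/2 with slerp weights a = sin((1−f)δ)/sin δ ≈ 4.316, b = sin(fδ)/sin δ ≈ 4.316.
p = a·p₁ + b·p₂ ≈ (-0.607, 0.432, 0.667); φ = arcsin(p_z) ≈ 41.84°, λ = atan2(p_y, p_x) ≈ 144.56°.

≈ (41.8°N, 144.6°E)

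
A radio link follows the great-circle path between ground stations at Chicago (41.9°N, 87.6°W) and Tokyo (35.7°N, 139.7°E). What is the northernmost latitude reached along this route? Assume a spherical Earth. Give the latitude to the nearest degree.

The great circle lies in the plane with unit normal n̂ = (p₁ × p₂)/|p₁ × p₂|.
Here n̂_z ≈ -0.444; the vertex latitude is φ_max = arccos|n̂_z| ≈ 63.6°.

≈ 64°N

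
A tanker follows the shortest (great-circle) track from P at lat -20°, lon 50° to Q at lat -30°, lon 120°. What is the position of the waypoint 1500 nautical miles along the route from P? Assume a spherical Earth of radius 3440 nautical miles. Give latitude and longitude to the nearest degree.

≈ lat -28°, lon 76°

Write both endpoints as unit vectors p₁, p₂ with components (cos φ cos λ, cos φ sin λ, sin φ).
The central angle between the endpoints is δ = arccos(p₁·p₂) ≈ 1.105 rad (63.3°). The total great-circle distance is δ·R ≈ 1.105 × 3440 ≈ 3800 nmi, so the target fraction is f = 1500/3800 ≈ 0.395.
Interpolate at f ≈ 0.395 with slerp weights a = sin((1−f)δ)/sin δ ≈ 0.694, b = sin(fδ)/sin δ ≈ 0.473.
p = a·p₁ + b·p₂ ≈ (0.214, 0.854, -0.474); φ = arcsin(p_z) ≈ -28.28°, λ = atan2(p_y, p_x) ≈ 75.91°.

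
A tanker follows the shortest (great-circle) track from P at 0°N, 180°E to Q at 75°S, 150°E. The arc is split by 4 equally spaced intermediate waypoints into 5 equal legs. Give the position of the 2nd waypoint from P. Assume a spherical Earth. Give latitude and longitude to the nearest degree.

The haversine formula gives a central angle δ ≈ 1.345 rad (77.0°) between the endpoints.
Interpolate at f = 2/5 with slerp weights a = sin((1−f)δ)/sin δ ≈ 0.741, b = sin(fδ)/sin δ ≈ 0.526.
p = a·p₁ + b·p₂ ≈ (-0.859, 0.068, -0.508); φ = arcsin(p_z) ≈ -30.52°, λ = atan2(p_y, p_x) ≈ 175.47°.

≈ 31°S, 175°E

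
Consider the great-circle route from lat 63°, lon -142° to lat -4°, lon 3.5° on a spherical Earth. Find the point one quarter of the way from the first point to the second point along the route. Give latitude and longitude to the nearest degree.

Convert each endpoint to a unit vector on the sphere (x = cos φ cos λ, y = cos φ sin λ, z = sin φ).
The central angle between the endpoints is δ = arccos(p₁·p₂) ≈ 2.021 rad (115.8°).
Interpolate at f = 1/4 with slerp weights a = sin((1−f)δ)/sin δ ≈ 1.109, b = sin(fδ)/sin δ ≈ 0.538.
p = a·p₁ + b·p₂ ≈ (0.139, -0.277, 0.951); φ = arcsin(p_z) ≈ 71.94°, λ = atan2(p_y, p_x) ≈ -63.44°.

≈ lat 72°, lon -63°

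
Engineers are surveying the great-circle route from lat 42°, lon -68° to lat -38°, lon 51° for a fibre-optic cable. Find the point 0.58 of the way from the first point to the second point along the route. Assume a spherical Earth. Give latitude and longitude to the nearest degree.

≈ lat -4°, lon 2°

The haversine formula gives a central angle δ ≈ 2.340 rad (134.1°) between the endpoints.
Interpolate at f = 0.58 with slerp weights a = sin((1−f)δ)/sin δ ≈ 1.159, b = sin(fδ)/sin δ ≈ 1.361.
p = a·p₁ + b·p₂ ≈ (0.997, 0.035, -0.062); φ = arcsin(p_z) ≈ -3.58°, λ = atan2(p_y, p_x) ≈ 2.01°.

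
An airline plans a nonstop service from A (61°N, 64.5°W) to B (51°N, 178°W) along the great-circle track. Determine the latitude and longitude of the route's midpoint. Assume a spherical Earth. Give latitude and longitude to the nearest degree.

Convert each endpoint to a unit vector on the sphere (x = cos φ cos λ, y = cos φ sin λ, z = sin φ).
The central angle between the endpoints is δ = arccos(p₁·p₂) ≈ 0.979 rad (56.1°).
Interpolate at f = 1/2 with slerp weights a = sin((1−f)δ)/sin δ ≈ 0.566, b = sin(fδ)/sin δ ≈ 0.566.
p = a·p₁ + b·p₂ ≈ (-0.238, -0.260, 0.936); φ = arcsin(p_z) ≈ 69.34°, λ = atan2(p_y, p_x) ≈ -132.44°.

≈ (69°N, 132°W)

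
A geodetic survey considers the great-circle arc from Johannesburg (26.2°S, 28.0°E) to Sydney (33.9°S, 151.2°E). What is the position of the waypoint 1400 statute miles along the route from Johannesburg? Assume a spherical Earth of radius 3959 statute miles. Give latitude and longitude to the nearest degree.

≈ 39°S, 46°E

From cos δ = sin φ₁ sin φ₂ + cos φ₁ cos φ₂ cos Δλ, the central angle is δ ≈ 1.733 rad (99.3°). The total great-circle distance is δ·R ≈ 1.733 × 3959 ≈ 6861 mi, so the target fraction is f = 1400/6861 ≈ 0.204.
Interpolate at f ≈ 0.204 with slerp weights a = sin((1−f)δ)/sin δ ≈ 0.995, b = sin(fδ)/sin δ ≈ 0.351.
p = a·p₁ + b·p₂ ≈ (0.533, 0.559, -0.635); φ = arcsin(p_z) ≈ -39.41°, λ = atan2(p_y, p_x) ≈ 46.39°.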